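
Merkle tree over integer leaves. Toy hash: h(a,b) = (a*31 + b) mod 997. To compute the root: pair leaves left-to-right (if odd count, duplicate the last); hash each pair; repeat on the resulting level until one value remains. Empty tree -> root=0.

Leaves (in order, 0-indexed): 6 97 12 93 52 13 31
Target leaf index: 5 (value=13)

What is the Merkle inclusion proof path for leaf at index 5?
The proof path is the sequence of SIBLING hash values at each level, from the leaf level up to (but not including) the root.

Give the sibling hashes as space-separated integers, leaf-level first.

L0 (leaves): [6, 97, 12, 93, 52, 13, 31], target index=5
L1: h(6,97)=(6*31+97)%997=283 [pair 0] h(12,93)=(12*31+93)%997=465 [pair 1] h(52,13)=(52*31+13)%997=628 [pair 2] h(31,31)=(31*31+31)%997=992 [pair 3] -> [283, 465, 628, 992]
  Sibling for proof at L0: 52
L2: h(283,465)=(283*31+465)%997=265 [pair 0] h(628,992)=(628*31+992)%997=520 [pair 1] -> [265, 520]
  Sibling for proof at L1: 992
L3: h(265,520)=(265*31+520)%997=759 [pair 0] -> [759]
  Sibling for proof at L2: 265
Root: 759
Proof path (sibling hashes from leaf to root): [52, 992, 265]

Answer: 52 992 265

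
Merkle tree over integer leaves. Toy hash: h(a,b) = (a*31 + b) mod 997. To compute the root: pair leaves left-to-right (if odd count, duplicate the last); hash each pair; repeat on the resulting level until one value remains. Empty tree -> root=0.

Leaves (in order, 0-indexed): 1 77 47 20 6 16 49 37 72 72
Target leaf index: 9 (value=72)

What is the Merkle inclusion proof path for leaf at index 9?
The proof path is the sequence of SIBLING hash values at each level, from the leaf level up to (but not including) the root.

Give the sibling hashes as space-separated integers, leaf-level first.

Answer: 72 310 947 864

Derivation:
L0 (leaves): [1, 77, 47, 20, 6, 16, 49, 37, 72, 72], target index=9
L1: h(1,77)=(1*31+77)%997=108 [pair 0] h(47,20)=(47*31+20)%997=480 [pair 1] h(6,16)=(6*31+16)%997=202 [pair 2] h(49,37)=(49*31+37)%997=559 [pair 3] h(72,72)=(72*31+72)%997=310 [pair 4] -> [108, 480, 202, 559, 310]
  Sibling for proof at L0: 72
L2: h(108,480)=(108*31+480)%997=837 [pair 0] h(202,559)=(202*31+559)%997=839 [pair 1] h(310,310)=(310*31+310)%997=947 [pair 2] -> [837, 839, 947]
  Sibling for proof at L1: 310
L3: h(837,839)=(837*31+839)%997=864 [pair 0] h(947,947)=(947*31+947)%997=394 [pair 1] -> [864, 394]
  Sibling for proof at L2: 947
L4: h(864,394)=(864*31+394)%997=259 [pair 0] -> [259]
  Sibling for proof at L3: 864
Root: 259
Proof path (sibling hashes from leaf to root): [72, 310, 947, 864]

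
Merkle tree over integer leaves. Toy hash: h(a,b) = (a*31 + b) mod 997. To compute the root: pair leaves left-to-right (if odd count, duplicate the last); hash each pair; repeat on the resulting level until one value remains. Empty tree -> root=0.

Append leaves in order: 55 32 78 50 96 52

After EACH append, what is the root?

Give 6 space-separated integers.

Answer: 55 740 511 483 616 205

Derivation:
After append 55 (leaves=[55]):
  L0: [55]
  root=55
After append 32 (leaves=[55, 32]):
  L0: [55, 32]
  L1: h(55,32)=(55*31+32)%997=740 -> [740]
  root=740
After append 78 (leaves=[55, 32, 78]):
  L0: [55, 32, 78]
  L1: h(55,32)=(55*31+32)%997=740 h(78,78)=(78*31+78)%997=502 -> [740, 502]
  L2: h(740,502)=(740*31+502)%997=511 -> [511]
  root=511
After append 50 (leaves=[55, 32, 78, 50]):
  L0: [55, 32, 78, 50]
  L1: h(55,32)=(55*31+32)%997=740 h(78,50)=(78*31+50)%997=474 -> [740, 474]
  L2: h(740,474)=(740*31+474)%997=483 -> [483]
  root=483
After append 96 (leaves=[55, 32, 78, 50, 96]):
  L0: [55, 32, 78, 50, 96]
  L1: h(55,32)=(55*31+32)%997=740 h(78,50)=(78*31+50)%997=474 h(96,96)=(96*31+96)%997=81 -> [740, 474, 81]
  L2: h(740,474)=(740*31+474)%997=483 h(81,81)=(81*31+81)%997=598 -> [483, 598]
  L3: h(483,598)=(483*31+598)%997=616 -> [616]
  root=616
After append 52 (leaves=[55, 32, 78, 50, 96, 52]):
  L0: [55, 32, 78, 50, 96, 52]
  L1: h(55,32)=(55*31+32)%997=740 h(78,50)=(78*31+50)%997=474 h(96,52)=(96*31+52)%997=37 -> [740, 474, 37]
  L2: h(740,474)=(740*31+474)%997=483 h(37,37)=(37*31+37)%997=187 -> [483, 187]
  L3: h(483,187)=(483*31+187)%997=205 -> [205]
  root=205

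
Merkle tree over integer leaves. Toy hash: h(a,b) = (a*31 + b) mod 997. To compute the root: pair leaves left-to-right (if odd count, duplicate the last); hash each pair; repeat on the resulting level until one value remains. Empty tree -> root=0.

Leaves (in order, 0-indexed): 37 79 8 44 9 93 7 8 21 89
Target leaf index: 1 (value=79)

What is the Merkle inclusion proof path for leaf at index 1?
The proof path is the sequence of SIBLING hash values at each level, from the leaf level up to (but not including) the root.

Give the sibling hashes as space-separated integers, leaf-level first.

L0 (leaves): [37, 79, 8, 44, 9, 93, 7, 8, 21, 89], target index=1
L1: h(37,79)=(37*31+79)%997=229 [pair 0] h(8,44)=(8*31+44)%997=292 [pair 1] h(9,93)=(9*31+93)%997=372 [pair 2] h(7,8)=(7*31+8)%997=225 [pair 3] h(21,89)=(21*31+89)%997=740 [pair 4] -> [229, 292, 372, 225, 740]
  Sibling for proof at L0: 37
L2: h(229,292)=(229*31+292)%997=412 [pair 0] h(372,225)=(372*31+225)%997=790 [pair 1] h(740,740)=(740*31+740)%997=749 [pair 2] -> [412, 790, 749]
  Sibling for proof at L1: 292
L3: h(412,790)=(412*31+790)%997=601 [pair 0] h(749,749)=(749*31+749)%997=40 [pair 1] -> [601, 40]
  Sibling for proof at L2: 790
L4: h(601,40)=(601*31+40)%997=725 [pair 0] -> [725]
  Sibling for proof at L3: 40
Root: 725
Proof path (sibling hashes from leaf to root): [37, 292, 790, 40]

Answer: 37 292 790 40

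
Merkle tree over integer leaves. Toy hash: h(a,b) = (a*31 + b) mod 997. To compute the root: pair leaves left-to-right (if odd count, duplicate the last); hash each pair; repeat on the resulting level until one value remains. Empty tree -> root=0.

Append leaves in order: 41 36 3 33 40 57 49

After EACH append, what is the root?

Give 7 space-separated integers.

After append 41 (leaves=[41]):
  L0: [41]
  root=41
After append 36 (leaves=[41, 36]):
  L0: [41, 36]
  L1: h(41,36)=(41*31+36)%997=310 -> [310]
  root=310
After append 3 (leaves=[41, 36, 3]):
  L0: [41, 36, 3]
  L1: h(41,36)=(41*31+36)%997=310 h(3,3)=(3*31+3)%997=96 -> [310, 96]
  L2: h(310,96)=(310*31+96)%997=733 -> [733]
  root=733
After append 33 (leaves=[41, 36, 3, 33]):
  L0: [41, 36, 3, 33]
  L1: h(41,36)=(41*31+36)%997=310 h(3,33)=(3*31+33)%997=126 -> [310, 126]
  L2: h(310,126)=(310*31+126)%997=763 -> [763]
  root=763
After append 40 (leaves=[41, 36, 3, 33, 40]):
  L0: [41, 36, 3, 33, 40]
  L1: h(41,36)=(41*31+36)%997=310 h(3,33)=(3*31+33)%997=126 h(40,40)=(40*31+40)%997=283 -> [310, 126, 283]
  L2: h(310,126)=(310*31+126)%997=763 h(283,283)=(283*31+283)%997=83 -> [763, 83]
  L3: h(763,83)=(763*31+83)%997=805 -> [805]
  root=805
After append 57 (leaves=[41, 36, 3, 33, 40, 57]):
  L0: [41, 36, 3, 33, 40, 57]
  L1: h(41,36)=(41*31+36)%997=310 h(3,33)=(3*31+33)%997=126 h(40,57)=(40*31+57)%997=300 -> [310, 126, 300]
  L2: h(310,126)=(310*31+126)%997=763 h(300,300)=(300*31+300)%997=627 -> [763, 627]
  L3: h(763,627)=(763*31+627)%997=352 -> [352]
  root=352
After append 49 (leaves=[41, 36, 3, 33, 40, 57, 49]):
  L0: [41, 36, 3, 33, 40, 57, 49]
  L1: h(41,36)=(41*31+36)%997=310 h(3,33)=(3*31+33)%997=126 h(40,57)=(40*31+57)%997=300 h(49,49)=(49*31+49)%997=571 -> [310, 126, 300, 571]
  L2: h(310,126)=(310*31+126)%997=763 h(300,571)=(300*31+571)%997=898 -> [763, 898]
  L3: h(763,898)=(763*31+898)%997=623 -> [623]
  root=623

Answer: 41 310 733 763 805 352 623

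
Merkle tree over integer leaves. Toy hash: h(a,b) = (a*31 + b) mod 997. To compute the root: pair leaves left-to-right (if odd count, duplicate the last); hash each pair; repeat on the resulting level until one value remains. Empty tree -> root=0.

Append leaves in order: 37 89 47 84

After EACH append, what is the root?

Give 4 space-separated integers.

After append 37 (leaves=[37]):
  L0: [37]
  root=37
After append 89 (leaves=[37, 89]):
  L0: [37, 89]
  L1: h(37,89)=(37*31+89)%997=239 -> [239]
  root=239
After append 47 (leaves=[37, 89, 47]):
  L0: [37, 89, 47]
  L1: h(37,89)=(37*31+89)%997=239 h(47,47)=(47*31+47)%997=507 -> [239, 507]
  L2: h(239,507)=(239*31+507)%997=937 -> [937]
  root=937
After append 84 (leaves=[37, 89, 47, 84]):
  L0: [37, 89, 47, 84]
  L1: h(37,89)=(37*31+89)%997=239 h(47,84)=(47*31+84)%997=544 -> [239, 544]
  L2: h(239,544)=(239*31+544)%997=974 -> [974]
  root=974

Answer: 37 239 937 974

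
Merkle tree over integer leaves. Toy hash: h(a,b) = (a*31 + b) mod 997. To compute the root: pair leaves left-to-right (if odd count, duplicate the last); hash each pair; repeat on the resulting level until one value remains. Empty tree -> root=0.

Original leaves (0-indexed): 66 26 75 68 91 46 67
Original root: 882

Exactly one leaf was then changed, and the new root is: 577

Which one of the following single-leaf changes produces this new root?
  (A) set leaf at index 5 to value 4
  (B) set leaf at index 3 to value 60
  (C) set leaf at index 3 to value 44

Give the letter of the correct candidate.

Answer: A

Derivation:
Original leaves: [66, 26, 75, 68, 91, 46, 67]
Target new root: 577
Try each candidate change and compute the resulting root:
Candidate A: set leaf[5] = 4 -> leaves = [66, 26, 75, 68, 91, 4, 67]
  L0: [66, 26, 75, 68, 91, 4, 67]
  L1: h(66,26)=(66*31+26)%997=78 h(75,68)=(75*31+68)%997=399 h(91,4)=(91*31+4)%997=831 h(67,67)=(67*31+67)%997=150 -> [78, 399, 831, 150]
  L2: h(78,399)=(78*31+399)%997=823 h(831,150)=(831*31+150)%997=986 -> [823, 986]
  L3: h(823,986)=(823*31+986)%997=577 -> [577]
  root = 577 == target 577  ** MATCH **
Candidate B: set leaf[3] = 60 -> leaves = [66, 26, 75, 60, 91, 46, 67]
  L0: [66, 26, 75, 60, 91, 46, 67]
  L1: h(66,26)=(66*31+26)%997=78 h(75,60)=(75*31+60)%997=391 h(91,46)=(91*31+46)%997=873 h(67,67)=(67*31+67)%997=150 -> [78, 391, 873, 150]
  L2: h(78,391)=(78*31+391)%997=815 h(873,150)=(873*31+150)%997=294 -> [815, 294]
  L3: h(815,294)=(815*31+294)%997=634 -> [634]
  root = 634 != target 577
Candidate C: set leaf[3] = 44 -> leaves = [66, 26, 75, 44, 91, 46, 67]
  L0: [66, 26, 75, 44, 91, 46, 67]
  L1: h(66,26)=(66*31+26)%997=78 h(75,44)=(75*31+44)%997=375 h(91,46)=(91*31+46)%997=873 h(67,67)=(67*31+67)%997=150 -> [78, 375, 873, 150]
  L2: h(78,375)=(78*31+375)%997=799 h(873,150)=(873*31+150)%997=294 -> [799, 294]
  L3: h(799,294)=(799*31+294)%997=138 -> [138]
  root = 138 != target 577
Candidate A produces the target root.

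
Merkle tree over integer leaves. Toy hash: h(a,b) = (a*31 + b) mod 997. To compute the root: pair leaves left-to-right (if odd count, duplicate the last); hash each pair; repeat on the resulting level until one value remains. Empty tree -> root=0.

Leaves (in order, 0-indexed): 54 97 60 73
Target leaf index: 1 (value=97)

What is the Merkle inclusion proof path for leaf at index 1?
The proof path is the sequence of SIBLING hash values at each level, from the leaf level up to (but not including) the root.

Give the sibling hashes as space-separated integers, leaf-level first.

Answer: 54 936

Derivation:
L0 (leaves): [54, 97, 60, 73], target index=1
L1: h(54,97)=(54*31+97)%997=774 [pair 0] h(60,73)=(60*31+73)%997=936 [pair 1] -> [774, 936]
  Sibling for proof at L0: 54
L2: h(774,936)=(774*31+936)%997=5 [pair 0] -> [5]
  Sibling for proof at L1: 936
Root: 5
Proof path (sibling hashes from leaf to root): [54, 936]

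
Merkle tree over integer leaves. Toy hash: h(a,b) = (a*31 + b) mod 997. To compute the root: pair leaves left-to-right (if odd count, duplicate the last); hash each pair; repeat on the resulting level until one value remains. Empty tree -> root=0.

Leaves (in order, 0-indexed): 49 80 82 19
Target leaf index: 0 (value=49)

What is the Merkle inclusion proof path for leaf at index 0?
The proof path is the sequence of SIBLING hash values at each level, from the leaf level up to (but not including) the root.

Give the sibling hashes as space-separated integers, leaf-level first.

L0 (leaves): [49, 80, 82, 19], target index=0
L1: h(49,80)=(49*31+80)%997=602 [pair 0] h(82,19)=(82*31+19)%997=567 [pair 1] -> [602, 567]
  Sibling for proof at L0: 80
L2: h(602,567)=(602*31+567)%997=286 [pair 0] -> [286]
  Sibling for proof at L1: 567
Root: 286
Proof path (sibling hashes from leaf to root): [80, 567]

Answer: 80 567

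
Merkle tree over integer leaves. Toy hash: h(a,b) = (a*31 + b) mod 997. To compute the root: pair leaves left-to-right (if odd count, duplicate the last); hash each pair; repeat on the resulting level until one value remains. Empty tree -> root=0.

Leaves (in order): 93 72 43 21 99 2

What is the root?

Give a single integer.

L0: [93, 72, 43, 21, 99, 2]
L1: h(93,72)=(93*31+72)%997=961 h(43,21)=(43*31+21)%997=357 h(99,2)=(99*31+2)%997=80 -> [961, 357, 80]
L2: h(961,357)=(961*31+357)%997=238 h(80,80)=(80*31+80)%997=566 -> [238, 566]
L3: h(238,566)=(238*31+566)%997=965 -> [965]

Answer: 965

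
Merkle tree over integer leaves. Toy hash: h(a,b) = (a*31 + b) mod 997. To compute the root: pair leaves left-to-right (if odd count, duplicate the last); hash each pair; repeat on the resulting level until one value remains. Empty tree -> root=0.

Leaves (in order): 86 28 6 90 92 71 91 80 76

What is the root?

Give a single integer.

Answer: 2

Derivation:
L0: [86, 28, 6, 90, 92, 71, 91, 80, 76]
L1: h(86,28)=(86*31+28)%997=700 h(6,90)=(6*31+90)%997=276 h(92,71)=(92*31+71)%997=929 h(91,80)=(91*31+80)%997=907 h(76,76)=(76*31+76)%997=438 -> [700, 276, 929, 907, 438]
L2: h(700,276)=(700*31+276)%997=42 h(929,907)=(929*31+907)%997=793 h(438,438)=(438*31+438)%997=58 -> [42, 793, 58]
L3: h(42,793)=(42*31+793)%997=101 h(58,58)=(58*31+58)%997=859 -> [101, 859]
L4: h(101,859)=(101*31+859)%997=2 -> [2]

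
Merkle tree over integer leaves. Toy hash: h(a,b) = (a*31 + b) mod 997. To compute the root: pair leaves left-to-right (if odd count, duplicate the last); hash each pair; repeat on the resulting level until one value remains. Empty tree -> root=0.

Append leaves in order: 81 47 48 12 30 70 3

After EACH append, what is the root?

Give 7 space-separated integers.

Answer: 81 564 77 41 87 370 463

Derivation:
After append 81 (leaves=[81]):
  L0: [81]
  root=81
After append 47 (leaves=[81, 47]):
  L0: [81, 47]
  L1: h(81,47)=(81*31+47)%997=564 -> [564]
  root=564
After append 48 (leaves=[81, 47, 48]):
  L0: [81, 47, 48]
  L1: h(81,47)=(81*31+47)%997=564 h(48,48)=(48*31+48)%997=539 -> [564, 539]
  L2: h(564,539)=(564*31+539)%997=77 -> [77]
  root=77
After append 12 (leaves=[81, 47, 48, 12]):
  L0: [81, 47, 48, 12]
  L1: h(81,47)=(81*31+47)%997=564 h(48,12)=(48*31+12)%997=503 -> [564, 503]
  L2: h(564,503)=(564*31+503)%997=41 -> [41]
  root=41
After append 30 (leaves=[81, 47, 48, 12, 30]):
  L0: [81, 47, 48, 12, 30]
  L1: h(81,47)=(81*31+47)%997=564 h(48,12)=(48*31+12)%997=503 h(30,30)=(30*31+30)%997=960 -> [564, 503, 960]
  L2: h(564,503)=(564*31+503)%997=41 h(960,960)=(960*31+960)%997=810 -> [41, 810]
  L3: h(41,810)=(41*31+810)%997=87 -> [87]
  root=87
After append 70 (leaves=[81, 47, 48, 12, 30, 70]):
  L0: [81, 47, 48, 12, 30, 70]
  L1: h(81,47)=(81*31+47)%997=564 h(48,12)=(48*31+12)%997=503 h(30,70)=(30*31+70)%997=3 -> [564, 503, 3]
  L2: h(564,503)=(564*31+503)%997=41 h(3,3)=(3*31+3)%997=96 -> [41, 96]
  L3: h(41,96)=(41*31+96)%997=370 -> [370]
  root=370
After append 3 (leaves=[81, 47, 48, 12, 30, 70, 3]):
  L0: [81, 47, 48, 12, 30, 70, 3]
  L1: h(81,47)=(81*31+47)%997=564 h(48,12)=(48*31+12)%997=503 h(30,70)=(30*31+70)%997=3 h(3,3)=(3*31+3)%997=96 -> [564, 503, 3, 96]
  L2: h(564,503)=(564*31+503)%997=41 h(3,96)=(3*31+96)%997=189 -> [41, 189]
  L3: h(41,189)=(41*31+189)%997=463 -> [463]
  root=463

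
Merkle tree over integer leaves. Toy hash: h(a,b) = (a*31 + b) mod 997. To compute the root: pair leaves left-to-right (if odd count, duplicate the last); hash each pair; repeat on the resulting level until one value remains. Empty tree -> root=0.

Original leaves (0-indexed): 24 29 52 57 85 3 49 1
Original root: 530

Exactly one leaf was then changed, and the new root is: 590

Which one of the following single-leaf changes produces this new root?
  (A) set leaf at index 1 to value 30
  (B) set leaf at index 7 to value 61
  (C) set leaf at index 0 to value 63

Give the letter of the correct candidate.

Original leaves: [24, 29, 52, 57, 85, 3, 49, 1]
Target new root: 590
Try each candidate change and compute the resulting root:
Candidate A: set leaf[1] = 30 -> leaves = [24, 30, 52, 57, 85, 3, 49, 1]
  L0: [24, 30, 52, 57, 85, 3, 49, 1]
  L1: h(24,30)=(24*31+30)%997=774 h(52,57)=(52*31+57)%997=672 h(85,3)=(85*31+3)%997=644 h(49,1)=(49*31+1)%997=523 -> [774, 672, 644, 523]
  L2: h(774,672)=(774*31+672)%997=738 h(644,523)=(644*31+523)%997=547 -> [738, 547]
  L3: h(738,547)=(738*31+547)%997=494 -> [494]
  root = 494 != target 590
Candidate B: set leaf[7] = 61 -> leaves = [24, 29, 52, 57, 85, 3, 49, 61]
  L0: [24, 29, 52, 57, 85, 3, 49, 61]
  L1: h(24,29)=(24*31+29)%997=773 h(52,57)=(52*31+57)%997=672 h(85,3)=(85*31+3)%997=644 h(49,61)=(49*31+61)%997=583 -> [773, 672, 644, 583]
  L2: h(773,672)=(773*31+672)%997=707 h(644,583)=(644*31+583)%997=607 -> [707, 607]
  L3: h(707,607)=(707*31+607)%997=590 -> [590]
  root = 590 == target 590  ** MATCH **
Candidate C: set leaf[0] = 63 -> leaves = [63, 29, 52, 57, 85, 3, 49, 1]
  L0: [63, 29, 52, 57, 85, 3, 49, 1]
  L1: h(63,29)=(63*31+29)%997=985 h(52,57)=(52*31+57)%997=672 h(85,3)=(85*31+3)%997=644 h(49,1)=(49*31+1)%997=523 -> [985, 672, 644, 523]
  L2: h(985,672)=(985*31+672)%997=300 h(644,523)=(644*31+523)%997=547 -> [300, 547]
  L3: h(300,547)=(300*31+547)%997=874 -> [874]
  root = 874 != target 590
Candidate B produces the target root.

Answer: B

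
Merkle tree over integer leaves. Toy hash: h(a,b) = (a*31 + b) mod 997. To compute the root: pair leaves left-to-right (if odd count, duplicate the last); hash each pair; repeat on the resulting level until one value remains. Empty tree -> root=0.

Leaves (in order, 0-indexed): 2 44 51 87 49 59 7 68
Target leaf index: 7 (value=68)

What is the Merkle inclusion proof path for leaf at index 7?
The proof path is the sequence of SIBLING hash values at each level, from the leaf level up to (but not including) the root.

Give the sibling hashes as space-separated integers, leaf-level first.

L0 (leaves): [2, 44, 51, 87, 49, 59, 7, 68], target index=7
L1: h(2,44)=(2*31+44)%997=106 [pair 0] h(51,87)=(51*31+87)%997=671 [pair 1] h(49,59)=(49*31+59)%997=581 [pair 2] h(7,68)=(7*31+68)%997=285 [pair 3] -> [106, 671, 581, 285]
  Sibling for proof at L0: 7
L2: h(106,671)=(106*31+671)%997=966 [pair 0] h(581,285)=(581*31+285)%997=350 [pair 1] -> [966, 350]
  Sibling for proof at L1: 581
L3: h(966,350)=(966*31+350)%997=386 [pair 0] -> [386]
  Sibling for proof at L2: 966
Root: 386
Proof path (sibling hashes from leaf to root): [7, 581, 966]

Answer: 7 581 966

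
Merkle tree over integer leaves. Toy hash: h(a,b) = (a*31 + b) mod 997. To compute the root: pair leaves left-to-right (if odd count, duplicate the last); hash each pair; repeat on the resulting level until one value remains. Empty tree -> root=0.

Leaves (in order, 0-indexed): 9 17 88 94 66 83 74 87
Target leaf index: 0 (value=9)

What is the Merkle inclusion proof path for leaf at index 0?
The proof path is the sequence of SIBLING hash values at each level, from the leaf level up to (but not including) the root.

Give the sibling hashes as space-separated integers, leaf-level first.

Answer: 17 828 584

Derivation:
L0 (leaves): [9, 17, 88, 94, 66, 83, 74, 87], target index=0
L1: h(9,17)=(9*31+17)%997=296 [pair 0] h(88,94)=(88*31+94)%997=828 [pair 1] h(66,83)=(66*31+83)%997=135 [pair 2] h(74,87)=(74*31+87)%997=387 [pair 3] -> [296, 828, 135, 387]
  Sibling for proof at L0: 17
L2: h(296,828)=(296*31+828)%997=34 [pair 0] h(135,387)=(135*31+387)%997=584 [pair 1] -> [34, 584]
  Sibling for proof at L1: 828
L3: h(34,584)=(34*31+584)%997=641 [pair 0] -> [641]
  Sibling for proof at L2: 584
Root: 641
Proof path (sibling hashes from leaf to root): [17, 828, 584]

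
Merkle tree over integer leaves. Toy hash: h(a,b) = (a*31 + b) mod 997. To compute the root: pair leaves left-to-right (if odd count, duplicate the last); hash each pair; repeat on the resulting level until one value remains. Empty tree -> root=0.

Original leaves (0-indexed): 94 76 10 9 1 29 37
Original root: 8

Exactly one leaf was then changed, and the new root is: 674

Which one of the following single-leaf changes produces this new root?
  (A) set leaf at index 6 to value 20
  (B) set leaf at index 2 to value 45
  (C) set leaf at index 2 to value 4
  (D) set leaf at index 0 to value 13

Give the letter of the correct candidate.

Answer: D

Derivation:
Original leaves: [94, 76, 10, 9, 1, 29, 37]
Target new root: 674
Try each candidate change and compute the resulting root:
Candidate A: set leaf[6] = 20 -> leaves = [94, 76, 10, 9, 1, 29, 20]
  L0: [94, 76, 10, 9, 1, 29, 20]
  L1: h(94,76)=(94*31+76)%997=996 h(10,9)=(10*31+9)%997=319 h(1,29)=(1*31+29)%997=60 h(20,20)=(20*31+20)%997=640 -> [996, 319, 60, 640]
  L2: h(996,319)=(996*31+319)%997=288 h(60,640)=(60*31+640)%997=506 -> [288, 506]
  L3: h(288,506)=(288*31+506)%997=461 -> [461]
  root = 461 != target 674
Candidate B: set leaf[2] = 45 -> leaves = [94, 76, 45, 9, 1, 29, 37]
  L0: [94, 76, 45, 9, 1, 29, 37]
  L1: h(94,76)=(94*31+76)%997=996 h(45,9)=(45*31+9)%997=407 h(1,29)=(1*31+29)%997=60 h(37,37)=(37*31+37)%997=187 -> [996, 407, 60, 187]
  L2: h(996,407)=(996*31+407)%997=376 h(60,187)=(60*31+187)%997=53 -> [376, 53]
  L3: h(376,53)=(376*31+53)%997=742 -> [742]
  root = 742 != target 674
Candidate C: set leaf[2] = 4 -> leaves = [94, 76, 4, 9, 1, 29, 37]
  L0: [94, 76, 4, 9, 1, 29, 37]
  L1: h(94,76)=(94*31+76)%997=996 h(4,9)=(4*31+9)%997=133 h(1,29)=(1*31+29)%997=60 h(37,37)=(37*31+37)%997=187 -> [996, 133, 60, 187]
  L2: h(996,133)=(996*31+133)%997=102 h(60,187)=(60*31+187)%997=53 -> [102, 53]
  L3: h(102,53)=(102*31+53)%997=224 -> [224]
  root = 224 != target 674
Candidate D: set leaf[0] = 13 -> leaves = [13, 76, 10, 9, 1, 29, 37]
  L0: [13, 76, 10, 9, 1, 29, 37]
  L1: h(13,76)=(13*31+76)%997=479 h(10,9)=(10*31+9)%997=319 h(1,29)=(1*31+29)%997=60 h(37,37)=(37*31+37)%997=187 -> [479, 319, 60, 187]
  L2: h(479,319)=(479*31+319)%997=213 h(60,187)=(60*31+187)%997=53 -> [213, 53]
  L3: h(213,53)=(213*31+53)%997=674 -> [674]
  root = 674 == target 674  ** MATCH **
Candidate D produces the target root.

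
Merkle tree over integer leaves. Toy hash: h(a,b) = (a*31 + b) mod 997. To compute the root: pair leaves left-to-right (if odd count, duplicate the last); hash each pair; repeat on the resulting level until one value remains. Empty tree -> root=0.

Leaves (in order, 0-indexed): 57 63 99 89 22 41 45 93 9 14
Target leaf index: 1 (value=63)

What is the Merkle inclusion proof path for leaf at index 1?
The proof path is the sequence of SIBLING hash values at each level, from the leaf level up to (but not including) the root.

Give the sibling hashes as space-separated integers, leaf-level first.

Answer: 57 167 970 932

Derivation:
L0 (leaves): [57, 63, 99, 89, 22, 41, 45, 93, 9, 14], target index=1
L1: h(57,63)=(57*31+63)%997=833 [pair 0] h(99,89)=(99*31+89)%997=167 [pair 1] h(22,41)=(22*31+41)%997=723 [pair 2] h(45,93)=(45*31+93)%997=491 [pair 3] h(9,14)=(9*31+14)%997=293 [pair 4] -> [833, 167, 723, 491, 293]
  Sibling for proof at L0: 57
L2: h(833,167)=(833*31+167)%997=68 [pair 0] h(723,491)=(723*31+491)%997=970 [pair 1] h(293,293)=(293*31+293)%997=403 [pair 2] -> [68, 970, 403]
  Sibling for proof at L1: 167
L3: h(68,970)=(68*31+970)%997=87 [pair 0] h(403,403)=(403*31+403)%997=932 [pair 1] -> [87, 932]
  Sibling for proof at L2: 970
L4: h(87,932)=(87*31+932)%997=638 [pair 0] -> [638]
  Sibling for proof at L3: 932
Root: 638
Proof path (sibling hashes from leaf to root): [57, 167, 970, 932]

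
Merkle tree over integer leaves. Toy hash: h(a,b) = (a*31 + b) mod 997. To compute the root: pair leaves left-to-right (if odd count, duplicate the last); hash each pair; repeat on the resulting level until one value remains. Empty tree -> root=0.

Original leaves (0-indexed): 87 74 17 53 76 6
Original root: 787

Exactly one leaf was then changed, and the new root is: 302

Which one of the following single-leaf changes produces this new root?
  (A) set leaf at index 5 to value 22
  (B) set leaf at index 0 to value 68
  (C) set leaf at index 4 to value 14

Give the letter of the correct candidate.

Original leaves: [87, 74, 17, 53, 76, 6]
Target new root: 302
Try each candidate change and compute the resulting root:
Candidate A: set leaf[5] = 22 -> leaves = [87, 74, 17, 53, 76, 22]
  L0: [87, 74, 17, 53, 76, 22]
  L1: h(87,74)=(87*31+74)%997=777 h(17,53)=(17*31+53)%997=580 h(76,22)=(76*31+22)%997=384 -> [777, 580, 384]
  L2: h(777,580)=(777*31+580)%997=739 h(384,384)=(384*31+384)%997=324 -> [739, 324]
  L3: h(739,324)=(739*31+324)%997=302 -> [302]
  root = 302 == target 302  ** MATCH **
Candidate B: set leaf[0] = 68 -> leaves = [68, 74, 17, 53, 76, 6]
  L0: [68, 74, 17, 53, 76, 6]
  L1: h(68,74)=(68*31+74)%997=188 h(17,53)=(17*31+53)%997=580 h(76,6)=(76*31+6)%997=368 -> [188, 580, 368]
  L2: h(188,580)=(188*31+580)%997=426 h(368,368)=(368*31+368)%997=809 -> [426, 809]
  L3: h(426,809)=(426*31+809)%997=57 -> [57]
  root = 57 != target 302
Candidate C: set leaf[4] = 14 -> leaves = [87, 74, 17, 53, 14, 6]
  L0: [87, 74, 17, 53, 14, 6]
  L1: h(87,74)=(87*31+74)%997=777 h(17,53)=(17*31+53)%997=580 h(14,6)=(14*31+6)%997=440 -> [777, 580, 440]
  L2: h(777,580)=(777*31+580)%997=739 h(440,440)=(440*31+440)%997=122 -> [739, 122]
  L3: h(739,122)=(739*31+122)%997=100 -> [100]
  root = 100 != target 302
Candidate A produces the target root.

Answer: A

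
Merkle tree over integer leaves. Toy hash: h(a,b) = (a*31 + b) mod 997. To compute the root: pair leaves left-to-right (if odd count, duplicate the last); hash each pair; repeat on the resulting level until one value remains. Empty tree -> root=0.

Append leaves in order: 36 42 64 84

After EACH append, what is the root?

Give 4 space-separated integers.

Answer: 36 161 60 80

Derivation:
After append 36 (leaves=[36]):
  L0: [36]
  root=36
After append 42 (leaves=[36, 42]):
  L0: [36, 42]
  L1: h(36,42)=(36*31+42)%997=161 -> [161]
  root=161
After append 64 (leaves=[36, 42, 64]):
  L0: [36, 42, 64]
  L1: h(36,42)=(36*31+42)%997=161 h(64,64)=(64*31+64)%997=54 -> [161, 54]
  L2: h(161,54)=(161*31+54)%997=60 -> [60]
  root=60
After append 84 (leaves=[36, 42, 64, 84]):
  L0: [36, 42, 64, 84]
  L1: h(36,42)=(36*31+42)%997=161 h(64,84)=(64*31+84)%997=74 -> [161, 74]
  L2: h(161,74)=(161*31+74)%997=80 -> [80]
  root=80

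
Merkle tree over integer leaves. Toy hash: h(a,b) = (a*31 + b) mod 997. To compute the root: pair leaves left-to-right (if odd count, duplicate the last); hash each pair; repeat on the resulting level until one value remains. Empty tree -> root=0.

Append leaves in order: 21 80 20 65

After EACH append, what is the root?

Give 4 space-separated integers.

After append 21 (leaves=[21]):
  L0: [21]
  root=21
After append 80 (leaves=[21, 80]):
  L0: [21, 80]
  L1: h(21,80)=(21*31+80)%997=731 -> [731]
  root=731
After append 20 (leaves=[21, 80, 20]):
  L0: [21, 80, 20]
  L1: h(21,80)=(21*31+80)%997=731 h(20,20)=(20*31+20)%997=640 -> [731, 640]
  L2: h(731,640)=(731*31+640)%997=370 -> [370]
  root=370
After append 65 (leaves=[21, 80, 20, 65]):
  L0: [21, 80, 20, 65]
  L1: h(21,80)=(21*31+80)%997=731 h(20,65)=(20*31+65)%997=685 -> [731, 685]
  L2: h(731,685)=(731*31+685)%997=415 -> [415]
  root=415

Answer: 21 731 370 415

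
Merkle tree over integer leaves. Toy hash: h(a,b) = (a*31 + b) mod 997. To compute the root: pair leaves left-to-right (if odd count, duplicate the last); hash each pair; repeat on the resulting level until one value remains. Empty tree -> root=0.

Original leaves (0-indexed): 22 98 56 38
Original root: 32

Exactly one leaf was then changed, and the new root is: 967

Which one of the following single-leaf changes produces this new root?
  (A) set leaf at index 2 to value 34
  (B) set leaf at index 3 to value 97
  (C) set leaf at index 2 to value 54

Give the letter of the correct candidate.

Original leaves: [22, 98, 56, 38]
Target new root: 967
Try each candidate change and compute the resulting root:
Candidate A: set leaf[2] = 34 -> leaves = [22, 98, 34, 38]
  L0: [22, 98, 34, 38]
  L1: h(22,98)=(22*31+98)%997=780 h(34,38)=(34*31+38)%997=95 -> [780, 95]
  L2: h(780,95)=(780*31+95)%997=347 -> [347]
  root = 347 != target 967
Candidate B: set leaf[3] = 97 -> leaves = [22, 98, 56, 97]
  L0: [22, 98, 56, 97]
  L1: h(22,98)=(22*31+98)%997=780 h(56,97)=(56*31+97)%997=836 -> [780, 836]
  L2: h(780,836)=(780*31+836)%997=91 -> [91]
  root = 91 != target 967
Candidate C: set leaf[2] = 54 -> leaves = [22, 98, 54, 38]
  L0: [22, 98, 54, 38]
  L1: h(22,98)=(22*31+98)%997=780 h(54,38)=(54*31+38)%997=715 -> [780, 715]
  L2: h(780,715)=(780*31+715)%997=967 -> [967]
  root = 967 == target 967  ** MATCH **
Candidate C produces the target root.

Answer: C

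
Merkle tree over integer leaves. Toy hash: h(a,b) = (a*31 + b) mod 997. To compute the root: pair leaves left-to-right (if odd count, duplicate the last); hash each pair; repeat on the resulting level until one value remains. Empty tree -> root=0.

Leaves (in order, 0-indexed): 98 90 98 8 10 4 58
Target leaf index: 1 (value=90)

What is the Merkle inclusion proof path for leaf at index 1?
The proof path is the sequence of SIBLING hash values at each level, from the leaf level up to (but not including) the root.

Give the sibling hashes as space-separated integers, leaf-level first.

L0 (leaves): [98, 90, 98, 8, 10, 4, 58], target index=1
L1: h(98,90)=(98*31+90)%997=137 [pair 0] h(98,8)=(98*31+8)%997=55 [pair 1] h(10,4)=(10*31+4)%997=314 [pair 2] h(58,58)=(58*31+58)%997=859 [pair 3] -> [137, 55, 314, 859]
  Sibling for proof at L0: 98
L2: h(137,55)=(137*31+55)%997=314 [pair 0] h(314,859)=(314*31+859)%997=623 [pair 1] -> [314, 623]
  Sibling for proof at L1: 55
L3: h(314,623)=(314*31+623)%997=387 [pair 0] -> [387]
  Sibling for proof at L2: 623
Root: 387
Proof path (sibling hashes from leaf to root): [98, 55, 623]

Answer: 98 55 623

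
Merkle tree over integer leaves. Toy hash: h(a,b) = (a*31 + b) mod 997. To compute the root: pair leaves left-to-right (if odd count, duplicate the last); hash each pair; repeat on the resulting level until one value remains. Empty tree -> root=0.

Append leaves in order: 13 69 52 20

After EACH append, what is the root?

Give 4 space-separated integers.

After append 13 (leaves=[13]):
  L0: [13]
  root=13
After append 69 (leaves=[13, 69]):
  L0: [13, 69]
  L1: h(13,69)=(13*31+69)%997=472 -> [472]
  root=472
After append 52 (leaves=[13, 69, 52]):
  L0: [13, 69, 52]
  L1: h(13,69)=(13*31+69)%997=472 h(52,52)=(52*31+52)%997=667 -> [472, 667]
  L2: h(472,667)=(472*31+667)%997=344 -> [344]
  root=344
After append 20 (leaves=[13, 69, 52, 20]):
  L0: [13, 69, 52, 20]
  L1: h(13,69)=(13*31+69)%997=472 h(52,20)=(52*31+20)%997=635 -> [472, 635]
  L2: h(472,635)=(472*31+635)%997=312 -> [312]
  root=312

Answer: 13 472 344 312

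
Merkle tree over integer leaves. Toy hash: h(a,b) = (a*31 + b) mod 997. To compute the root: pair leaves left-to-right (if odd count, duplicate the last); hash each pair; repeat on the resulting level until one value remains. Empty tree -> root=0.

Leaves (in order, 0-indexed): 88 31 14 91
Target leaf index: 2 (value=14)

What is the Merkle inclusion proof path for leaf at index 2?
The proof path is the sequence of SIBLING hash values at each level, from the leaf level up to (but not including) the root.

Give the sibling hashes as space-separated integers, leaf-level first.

L0 (leaves): [88, 31, 14, 91], target index=2
L1: h(88,31)=(88*31+31)%997=765 [pair 0] h(14,91)=(14*31+91)%997=525 [pair 1] -> [765, 525]
  Sibling for proof at L0: 91
L2: h(765,525)=(765*31+525)%997=312 [pair 0] -> [312]
  Sibling for proof at L1: 765
Root: 312
Proof path (sibling hashes from leaf to root): [91, 765]

Answer: 91 765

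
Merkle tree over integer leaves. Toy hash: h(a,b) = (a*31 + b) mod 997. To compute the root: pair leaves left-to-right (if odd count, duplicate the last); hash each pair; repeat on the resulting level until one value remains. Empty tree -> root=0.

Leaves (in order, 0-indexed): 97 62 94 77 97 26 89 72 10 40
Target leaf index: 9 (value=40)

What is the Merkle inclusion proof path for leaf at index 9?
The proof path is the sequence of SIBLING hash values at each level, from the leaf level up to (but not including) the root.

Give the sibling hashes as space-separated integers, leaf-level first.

L0 (leaves): [97, 62, 94, 77, 97, 26, 89, 72, 10, 40], target index=9
L1: h(97,62)=(97*31+62)%997=78 [pair 0] h(94,77)=(94*31+77)%997=0 [pair 1] h(97,26)=(97*31+26)%997=42 [pair 2] h(89,72)=(89*31+72)%997=837 [pair 3] h(10,40)=(10*31+40)%997=350 [pair 4] -> [78, 0, 42, 837, 350]
  Sibling for proof at L0: 10
L2: h(78,0)=(78*31+0)%997=424 [pair 0] h(42,837)=(42*31+837)%997=145 [pair 1] h(350,350)=(350*31+350)%997=233 [pair 2] -> [424, 145, 233]
  Sibling for proof at L1: 350
L3: h(424,145)=(424*31+145)%997=328 [pair 0] h(233,233)=(233*31+233)%997=477 [pair 1] -> [328, 477]
  Sibling for proof at L2: 233
L4: h(328,477)=(328*31+477)%997=675 [pair 0] -> [675]
  Sibling for proof at L3: 328
Root: 675
Proof path (sibling hashes from leaf to root): [10, 350, 233, 328]

Answer: 10 350 233 328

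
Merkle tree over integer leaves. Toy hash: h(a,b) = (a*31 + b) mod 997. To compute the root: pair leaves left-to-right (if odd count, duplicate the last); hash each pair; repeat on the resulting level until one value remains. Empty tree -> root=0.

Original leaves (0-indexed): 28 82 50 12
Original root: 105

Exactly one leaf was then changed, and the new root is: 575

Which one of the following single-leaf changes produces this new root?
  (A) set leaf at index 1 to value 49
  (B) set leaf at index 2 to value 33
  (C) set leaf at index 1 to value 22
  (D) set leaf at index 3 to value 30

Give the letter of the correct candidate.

Original leaves: [28, 82, 50, 12]
Target new root: 575
Try each candidate change and compute the resulting root:
Candidate A: set leaf[1] = 49 -> leaves = [28, 49, 50, 12]
  L0: [28, 49, 50, 12]
  L1: h(28,49)=(28*31+49)%997=917 h(50,12)=(50*31+12)%997=565 -> [917, 565]
  L2: h(917,565)=(917*31+565)%997=79 -> [79]
  root = 79 != target 575
Candidate B: set leaf[2] = 33 -> leaves = [28, 82, 33, 12]
  L0: [28, 82, 33, 12]
  L1: h(28,82)=(28*31+82)%997=950 h(33,12)=(33*31+12)%997=38 -> [950, 38]
  L2: h(950,38)=(950*31+38)%997=575 -> [575]
  root = 575 == target 575  ** MATCH **
Candidate C: set leaf[1] = 22 -> leaves = [28, 22, 50, 12]
  L0: [28, 22, 50, 12]
  L1: h(28,22)=(28*31+22)%997=890 h(50,12)=(50*31+12)%997=565 -> [890, 565]
  L2: h(890,565)=(890*31+565)%997=239 -> [239]
  root = 239 != target 575
Candidate D: set leaf[3] = 30 -> leaves = [28, 82, 50, 30]
  L0: [28, 82, 50, 30]
  L1: h(28,82)=(28*31+82)%997=950 h(50,30)=(50*31+30)%997=583 -> [950, 583]
  L2: h(950,583)=(950*31+583)%997=123 -> [123]
  root = 123 != target 575
Candidate B produces the target root.

Answer: B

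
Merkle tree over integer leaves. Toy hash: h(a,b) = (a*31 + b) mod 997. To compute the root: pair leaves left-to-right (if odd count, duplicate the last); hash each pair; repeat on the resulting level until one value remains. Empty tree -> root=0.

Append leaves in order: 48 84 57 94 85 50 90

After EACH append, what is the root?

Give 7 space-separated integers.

Answer: 48 575 706 743 403 280 475

Derivation:
After append 48 (leaves=[48]):
  L0: [48]
  root=48
After append 84 (leaves=[48, 84]):
  L0: [48, 84]
  L1: h(48,84)=(48*31+84)%997=575 -> [575]
  root=575
After append 57 (leaves=[48, 84, 57]):
  L0: [48, 84, 57]
  L1: h(48,84)=(48*31+84)%997=575 h(57,57)=(57*31+57)%997=827 -> [575, 827]
  L2: h(575,827)=(575*31+827)%997=706 -> [706]
  root=706
After append 94 (leaves=[48, 84, 57, 94]):
  L0: [48, 84, 57, 94]
  L1: h(48,84)=(48*31+84)%997=575 h(57,94)=(57*31+94)%997=864 -> [575, 864]
  L2: h(575,864)=(575*31+864)%997=743 -> [743]
  root=743
After append 85 (leaves=[48, 84, 57, 94, 85]):
  L0: [48, 84, 57, 94, 85]
  L1: h(48,84)=(48*31+84)%997=575 h(57,94)=(57*31+94)%997=864 h(85,85)=(85*31+85)%997=726 -> [575, 864, 726]
  L2: h(575,864)=(575*31+864)%997=743 h(726,726)=(726*31+726)%997=301 -> [743, 301]
  L3: h(743,301)=(743*31+301)%997=403 -> [403]
  root=403
After append 50 (leaves=[48, 84, 57, 94, 85, 50]):
  L0: [48, 84, 57, 94, 85, 50]
  L1: h(48,84)=(48*31+84)%997=575 h(57,94)=(57*31+94)%997=864 h(85,50)=(85*31+50)%997=691 -> [575, 864, 691]
  L2: h(575,864)=(575*31+864)%997=743 h(691,691)=(691*31+691)%997=178 -> [743, 178]
  L3: h(743,178)=(743*31+178)%997=280 -> [280]
  root=280
After append 90 (leaves=[48, 84, 57, 94, 85, 50, 90]):
  L0: [48, 84, 57, 94, 85, 50, 90]
  L1: h(48,84)=(48*31+84)%997=575 h(57,94)=(57*31+94)%997=864 h(85,50)=(85*31+50)%997=691 h(90,90)=(90*31+90)%997=886 -> [575, 864, 691, 886]
  L2: h(575,864)=(575*31+864)%997=743 h(691,886)=(691*31+886)%997=373 -> [743, 373]
  L3: h(743,373)=(743*31+373)%997=475 -> [475]
  root=475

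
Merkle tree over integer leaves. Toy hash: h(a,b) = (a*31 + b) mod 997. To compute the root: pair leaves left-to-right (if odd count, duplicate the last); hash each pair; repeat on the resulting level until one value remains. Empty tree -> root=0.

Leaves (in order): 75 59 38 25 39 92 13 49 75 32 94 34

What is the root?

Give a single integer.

Answer: 886

Derivation:
L0: [75, 59, 38, 25, 39, 92, 13, 49, 75, 32, 94, 34]
L1: h(75,59)=(75*31+59)%997=390 h(38,25)=(38*31+25)%997=206 h(39,92)=(39*31+92)%997=304 h(13,49)=(13*31+49)%997=452 h(75,32)=(75*31+32)%997=363 h(94,34)=(94*31+34)%997=954 -> [390, 206, 304, 452, 363, 954]
L2: h(390,206)=(390*31+206)%997=332 h(304,452)=(304*31+452)%997=903 h(363,954)=(363*31+954)%997=243 -> [332, 903, 243]
L3: h(332,903)=(332*31+903)%997=228 h(243,243)=(243*31+243)%997=797 -> [228, 797]
L4: h(228,797)=(228*31+797)%997=886 -> [886]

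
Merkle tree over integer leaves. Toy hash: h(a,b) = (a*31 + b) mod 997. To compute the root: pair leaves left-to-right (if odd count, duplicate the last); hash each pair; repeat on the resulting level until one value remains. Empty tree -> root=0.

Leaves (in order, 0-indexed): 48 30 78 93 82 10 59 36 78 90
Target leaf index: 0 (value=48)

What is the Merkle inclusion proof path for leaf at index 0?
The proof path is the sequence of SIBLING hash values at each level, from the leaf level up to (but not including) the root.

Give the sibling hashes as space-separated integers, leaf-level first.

L0 (leaves): [48, 30, 78, 93, 82, 10, 59, 36, 78, 90], target index=0
L1: h(48,30)=(48*31+30)%997=521 [pair 0] h(78,93)=(78*31+93)%997=517 [pair 1] h(82,10)=(82*31+10)%997=558 [pair 2] h(59,36)=(59*31+36)%997=868 [pair 3] h(78,90)=(78*31+90)%997=514 [pair 4] -> [521, 517, 558, 868, 514]
  Sibling for proof at L0: 30
L2: h(521,517)=(521*31+517)%997=716 [pair 0] h(558,868)=(558*31+868)%997=220 [pair 1] h(514,514)=(514*31+514)%997=496 [pair 2] -> [716, 220, 496]
  Sibling for proof at L1: 517
L3: h(716,220)=(716*31+220)%997=482 [pair 0] h(496,496)=(496*31+496)%997=917 [pair 1] -> [482, 917]
  Sibling for proof at L2: 220
L4: h(482,917)=(482*31+917)%997=904 [pair 0] -> [904]
  Sibling for proof at L3: 917
Root: 904
Proof path (sibling hashes from leaf to root): [30, 517, 220, 917]

Answer: 30 517 220 917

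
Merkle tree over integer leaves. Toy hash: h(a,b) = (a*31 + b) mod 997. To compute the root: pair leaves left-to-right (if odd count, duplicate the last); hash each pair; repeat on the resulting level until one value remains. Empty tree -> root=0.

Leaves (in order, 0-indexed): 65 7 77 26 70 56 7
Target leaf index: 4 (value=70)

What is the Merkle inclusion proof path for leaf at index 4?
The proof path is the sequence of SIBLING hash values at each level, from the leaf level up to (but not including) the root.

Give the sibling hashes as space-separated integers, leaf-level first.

Answer: 56 224 290

Derivation:
L0 (leaves): [65, 7, 77, 26, 70, 56, 7], target index=4
L1: h(65,7)=(65*31+7)%997=28 [pair 0] h(77,26)=(77*31+26)%997=419 [pair 1] h(70,56)=(70*31+56)%997=232 [pair 2] h(7,7)=(7*31+7)%997=224 [pair 3] -> [28, 419, 232, 224]
  Sibling for proof at L0: 56
L2: h(28,419)=(28*31+419)%997=290 [pair 0] h(232,224)=(232*31+224)%997=437 [pair 1] -> [290, 437]
  Sibling for proof at L1: 224
L3: h(290,437)=(290*31+437)%997=454 [pair 0] -> [454]
  Sibling for proof at L2: 290
Root: 454
Proof path (sibling hashes from leaf to root): [56, 224, 290]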